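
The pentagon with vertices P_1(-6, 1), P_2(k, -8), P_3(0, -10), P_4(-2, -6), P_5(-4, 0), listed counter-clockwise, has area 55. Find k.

-10

Write out the shoelace sum; only the two edges meeting at P_2 involve k:
2·Area = [((-6)·(-8) − k·1) + (k·(-10) − 0·(-8))] + -48
       = -11·k + 0 = 110
⇒ k = -10.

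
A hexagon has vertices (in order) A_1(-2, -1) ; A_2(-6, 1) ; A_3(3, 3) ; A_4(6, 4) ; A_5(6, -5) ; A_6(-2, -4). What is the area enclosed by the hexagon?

Apply Gauss's area formula: 2A = Σ (x_i·y_{i+1} − x_{i+1}·y_i), indices taken mod 6.
Cross-terms: -8, -21, -6, -54, -34, -6  ⇒  Σ = -129
Area = |Σ|/2 = 64.5.

64.5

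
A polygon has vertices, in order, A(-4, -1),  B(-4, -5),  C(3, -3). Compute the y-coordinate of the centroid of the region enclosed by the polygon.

Apply the surveyor's formula. First the cross-terms c_i = x_i·y_{i+1} − x_{i+1}·y_i:
  16, 27, -15  ⇒  2A = 28, A = 14.
Then Σ (y_i + y_{i+1})·c_i = -252, so ȳ = -252 / (6·14) = -3.

-3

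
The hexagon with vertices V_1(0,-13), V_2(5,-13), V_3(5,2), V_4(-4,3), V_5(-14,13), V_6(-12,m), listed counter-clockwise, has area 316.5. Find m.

Write out the shoelace sum; only the two edges meeting at V_6 involve m:
2·Area = [((-14)·m − (-12)·13) + ((-12)·(-13) − 0·m)] + 153
       = -14·m + 465 = 633
⇒ m = -12.

-12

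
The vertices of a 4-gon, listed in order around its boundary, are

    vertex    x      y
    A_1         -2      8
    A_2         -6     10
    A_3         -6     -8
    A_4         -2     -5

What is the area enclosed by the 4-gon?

62

Apply the shoelace formula: 2A = Σ (x_i·y_{i+1} − x_{i+1}·y_i), indices taken mod 4.
Σ = (28) + (108) + (14) + (-26) = 124
Area = |Σ|/2 = 62.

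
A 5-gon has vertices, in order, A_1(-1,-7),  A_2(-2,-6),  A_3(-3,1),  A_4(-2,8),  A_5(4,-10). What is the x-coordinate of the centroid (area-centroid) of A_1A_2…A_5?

-0.32

Apply the surveyor's formula. First the cross-terms c_i = x_i·y_{i+1} − x_{i+1}·y_i:
  -8, -20, -22, -12, -38  ⇒  2A = -100, A = -50.
Then Σ (x_i + x_{i+1})·c_i = 96, so x̄ = 96 / (6·(-50)) = -0.32.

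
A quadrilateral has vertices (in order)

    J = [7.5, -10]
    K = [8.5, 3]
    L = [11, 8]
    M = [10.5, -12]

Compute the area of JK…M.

Apply the shoelace formula: 2A = Σ (x_i·y_{i+1} − x_{i+1}·y_i), indices taken mod 4.
J→K: (7.5)(3) − (8.5)(-10) = 107.5
K→L: (8.5)(8) − (11)(3) = 35
L→M: (11)(-12) − (10.5)(8) = -216
M→J: (10.5)(-10) − (7.5)(-12) = -15
Σ = -88.5
Area = |Σ|/2 = 44.25.

44.25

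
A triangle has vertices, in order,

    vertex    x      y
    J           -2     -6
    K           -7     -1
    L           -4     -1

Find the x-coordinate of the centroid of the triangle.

-13/3

Apply the shoelace formula. First the cross-terms c_i = x_i·y_{i+1} − x_{i+1}·y_i:
  -40, 3, 22  ⇒  2A = -15, A = -7.5.
Then Σ (x_i + x_{i+1})·c_i = 195, so x̄ = 195 / (6·(-7.5)) = -13/3.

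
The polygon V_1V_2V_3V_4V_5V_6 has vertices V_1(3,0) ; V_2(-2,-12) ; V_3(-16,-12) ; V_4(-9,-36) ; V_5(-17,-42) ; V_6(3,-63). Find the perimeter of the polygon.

154

|V_1V_2| = √((-5)² + (-12)²) = √169 = 13
|V_2V_3| = √((-14)² + (0)²) = √196 = 14
|V_3V_4| = √((7)² + (-24)²) = √625 = 25
|V_4V_5| = √((-8)² + (-6)²) = √100 = 10
|V_5V_6| = √((20)² + (-21)²) = √841 = 29
|V_6V_1| = √((0)² + (63)²) = √3969 = 63
Perimeter = 13 + 14 + 25 + 10 + 29 + 63 = 154.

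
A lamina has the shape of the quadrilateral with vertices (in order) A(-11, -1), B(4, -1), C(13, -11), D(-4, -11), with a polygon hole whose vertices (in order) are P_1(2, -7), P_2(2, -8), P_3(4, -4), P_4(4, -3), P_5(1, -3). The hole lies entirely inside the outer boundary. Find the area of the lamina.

Outer boundary:
Σ = (15) + (-31) + (-187) + (-117) = -320
Area = |Σ|/2 = 160.
Hole:
Apply the shoelace (surveyor's) formula: 2A = Σ (x_i·y_{i+1} − x_{i+1}·y_i), indices taken mod 5.
P_1→P_2: (2)(-8) − (2)(-7) = -2
P_2→P_3: (2)(-4) − (4)(-8) = 24
P_3→P_4: (4)(-3) − (4)(-4) = 4
P_4→P_5: (4)(-3) − (1)(-3) = -9
P_5→P_1: (1)(-7) − (2)(-3) = -1
Σ = 16
Area = |Σ|/2 = 8.
Net area = 160 − 8 = 152.

152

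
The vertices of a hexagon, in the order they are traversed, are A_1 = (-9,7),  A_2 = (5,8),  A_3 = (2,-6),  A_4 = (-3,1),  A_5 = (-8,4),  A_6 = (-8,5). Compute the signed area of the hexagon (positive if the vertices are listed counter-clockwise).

-96

Apply Gauss's area formula: 2A = Σ (x_i·y_{i+1} − x_{i+1}·y_i), indices taken mod 6.
Σ = (-107) + (-46) + (-16) + (-4) + (-8) + (-11) = -192
Signed area = Σ/2 = -96 (negative ⇒ clockwise traversal).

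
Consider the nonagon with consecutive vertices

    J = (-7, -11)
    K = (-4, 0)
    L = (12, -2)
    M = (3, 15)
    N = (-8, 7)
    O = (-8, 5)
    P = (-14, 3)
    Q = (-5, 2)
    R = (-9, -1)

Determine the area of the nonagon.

227.5

Apply the shoelace formula: 2A = Σ (x_i·y_{i+1} − x_{i+1}·y_i), indices taken mod 9.
J→K: (-7)(0) − (-4)(-11) = -44
K→L: (-4)(-2) − (12)(0) = 8
L→M: (12)(15) − (3)(-2) = 186
M→N: (3)(7) − (-8)(15) = 141
N→O: (-8)(5) − (-8)(7) = 16
O→P: (-8)(3) − (-14)(5) = 46
P→Q: (-14)(2) − (-5)(3) = -13
Q→R: (-5)(-1) − (-9)(2) = 23
R→J: (-9)(-11) − (-7)(-1) = 92
Σ = 455
Area = |Σ|/2 = 227.5.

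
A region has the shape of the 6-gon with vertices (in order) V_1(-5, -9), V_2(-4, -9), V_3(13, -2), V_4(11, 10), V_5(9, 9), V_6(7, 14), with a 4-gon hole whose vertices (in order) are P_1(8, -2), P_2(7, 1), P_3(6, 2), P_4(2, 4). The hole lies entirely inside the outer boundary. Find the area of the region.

175.5

Outer boundary:
Σ = (9) + (125) + (152) + (9) + (63) + (7) = 365
Area = |Σ|/2 = 182.5.
Hole:
Apply the surveyor's formula: 2A = Σ (x_i·y_{i+1} − x_{i+1}·y_i), indices taken mod 4.
Σ = (22) + (8) + (20) + (-36) = 14
Area = |Σ|/2 = 7.
Net area = 182.5 − 7 = 175.5.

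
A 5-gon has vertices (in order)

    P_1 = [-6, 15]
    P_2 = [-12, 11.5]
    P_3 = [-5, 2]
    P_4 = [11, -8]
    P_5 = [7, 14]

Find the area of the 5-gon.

P_1→P_2: (-6)(11.5) − (-12)(15) = 111
P_2→P_3: (-12)(2) − (-5)(11.5) = 33.5
P_3→P_4: (-5)(-8) − (11)(2) = 18
P_4→P_5: (11)(14) − (7)(-8) = 210
P_5→P_1: (7)(15) − (-6)(14) = 189
Σ = 561.5
Area = |Σ|/2 = 280.75.

280.75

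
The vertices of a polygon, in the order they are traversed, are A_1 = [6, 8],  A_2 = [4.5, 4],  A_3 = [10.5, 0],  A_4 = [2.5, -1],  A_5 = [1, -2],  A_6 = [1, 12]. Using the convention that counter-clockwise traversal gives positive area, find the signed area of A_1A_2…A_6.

-59.25

Apply Gauss's area formula: 2A = Σ (x_i·y_{i+1} − x_{i+1}·y_i), indices taken mod 6.
Cross-terms: -12, -42, -10.5, -4, 14, -64  ⇒  Σ = -118.5
Signed area = Σ/2 = -59.25 (negative ⇒ clockwise traversal).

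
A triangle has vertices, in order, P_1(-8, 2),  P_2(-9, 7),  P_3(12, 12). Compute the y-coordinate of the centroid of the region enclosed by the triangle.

Apply Gauss's area formula. First the cross-terms c_i = x_i·y_{i+1} − x_{i+1}·y_i:
  -38, -192, 120  ⇒  2A = -110, A = -55.
Then Σ (y_i + y_{i+1})·c_i = -2310, so ȳ = -2310 / (6·(-55)) = 7.

7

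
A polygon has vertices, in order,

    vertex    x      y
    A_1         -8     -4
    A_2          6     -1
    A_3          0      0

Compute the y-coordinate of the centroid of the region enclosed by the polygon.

Apply the surveyor's formula. First the cross-terms c_i = x_i·y_{i+1} − x_{i+1}·y_i:
  32, 0, 0  ⇒  2A = 32, A = 16.
Then Σ (y_i + y_{i+1})·c_i = -160, so ȳ = -160 / (6·16) = -5/3.

-5/3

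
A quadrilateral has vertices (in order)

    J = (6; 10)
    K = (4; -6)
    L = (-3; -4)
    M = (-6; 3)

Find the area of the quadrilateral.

Apply the surveyor's formula: 2A = Σ (x_i·y_{i+1} − x_{i+1}·y_i), indices taken mod 4.
Σ = (-76) + (-34) + (-33) + (-78) = -221
Area = |Σ|/2 = 110.5.

110.5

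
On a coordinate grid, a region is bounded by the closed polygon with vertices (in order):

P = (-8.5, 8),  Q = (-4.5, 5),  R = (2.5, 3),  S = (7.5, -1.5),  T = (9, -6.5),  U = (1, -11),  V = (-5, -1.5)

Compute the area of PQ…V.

147.875

Σ = (-6.5) + (-26) + (-26.25) + (-35.25) + (-92.5) + (-56.5) + (-52.75) = -295.75
Area = |Σ|/2 = 147.875.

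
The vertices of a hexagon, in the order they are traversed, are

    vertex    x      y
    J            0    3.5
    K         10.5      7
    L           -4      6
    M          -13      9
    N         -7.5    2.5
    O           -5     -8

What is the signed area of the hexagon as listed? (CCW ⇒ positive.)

93.125

Σ = (-36.75) + (91) + (42) + (35) + (72.5) + (-17.5) = 186.25
Signed area = Σ/2 = 93.125 (positive ⇒ counter-clockwise traversal).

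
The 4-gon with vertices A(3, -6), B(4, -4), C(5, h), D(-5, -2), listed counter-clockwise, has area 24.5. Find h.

-1

Write out the shoelace sum; only the two edges meeting at C involve h:
2·Area = [(4·h − 5·(-4)) + (5·(-2) − (-5)·h)] + 48
       = 9·h + 58 = 49
⇒ h = -1.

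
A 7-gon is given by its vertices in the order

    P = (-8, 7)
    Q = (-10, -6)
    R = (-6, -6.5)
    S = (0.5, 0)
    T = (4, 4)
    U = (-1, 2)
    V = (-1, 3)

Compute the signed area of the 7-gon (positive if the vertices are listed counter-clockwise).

Apply the shoelace (surveyor's) formula: 2A = Σ (x_i·y_{i+1} − x_{i+1}·y_i), indices taken mod 7.
P→Q: (-8)(-6) − (-10)(7) = 118
Q→R: (-10)(-6.5) − (-6)(-6) = 29
R→S: (-6)(0) − (0.5)(-6.5) = 3.25
S→T: (0.5)(4) − (4)(0) = 2
T→U: (4)(2) − (-1)(4) = 12
U→V: (-1)(3) − (-1)(2) = -1
V→P: (-1)(7) − (-8)(3) = 17
Σ = 180.25
Signed area = Σ/2 = 90.125 (positive ⇒ counter-clockwise traversal).

90.125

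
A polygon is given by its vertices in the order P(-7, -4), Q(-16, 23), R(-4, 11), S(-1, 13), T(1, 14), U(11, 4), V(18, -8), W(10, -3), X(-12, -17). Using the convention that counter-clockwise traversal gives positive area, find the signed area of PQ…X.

-469

Apply the shoelace (surveyor's) formula: 2A = Σ (x_i·y_{i+1} − x_{i+1}·y_i), indices taken mod 9.
Σ = (-225) + (-84) + (-41) + (-27) + (-150) + (-160) + (26) + (-206) + (-71) = -938
Signed area = Σ/2 = -469 (negative ⇒ clockwise traversal).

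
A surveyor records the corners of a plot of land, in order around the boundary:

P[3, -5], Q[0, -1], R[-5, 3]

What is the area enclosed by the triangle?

4

P→Q: (3)(-1) − (0)(-5) = -3
Q→R: (0)(3) − (-5)(-1) = -5
R→P: (-5)(-5) − (3)(3) = 16
Σ = 8
Area = |Σ|/2 = 4.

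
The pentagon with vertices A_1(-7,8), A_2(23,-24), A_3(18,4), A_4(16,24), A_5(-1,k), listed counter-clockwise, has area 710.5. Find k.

23

Write out the shoelace sum; only the two edges meeting at A_5 involve k:
2·Area = [(16·k − (-1)·24) + ((-1)·8 − (-7)·k)] + 876
       = 23·k + 892 = 1421
⇒ k = 23.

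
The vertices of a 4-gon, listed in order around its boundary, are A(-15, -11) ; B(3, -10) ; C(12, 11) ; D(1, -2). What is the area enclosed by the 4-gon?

Cross-terms: 183, 153, -35, -41  ⇒  Σ = 260
Area = |Σ|/2 = 130.

130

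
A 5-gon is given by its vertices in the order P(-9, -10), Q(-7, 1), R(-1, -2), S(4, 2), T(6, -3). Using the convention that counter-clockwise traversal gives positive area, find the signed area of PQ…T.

Apply the shoelace formula: 2A = Σ (x_i·y_{i+1} − x_{i+1}·y_i), indices taken mod 5.
Σ = (-79) + (15) + (6) + (-24) + (-87) = -169
Signed area = Σ/2 = -84.5 (negative ⇒ clockwise traversal).

-84.5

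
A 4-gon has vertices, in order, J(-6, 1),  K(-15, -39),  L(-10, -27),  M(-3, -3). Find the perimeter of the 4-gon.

|JK| = √((-9)² + (-40)²) = √1681 = 41
|KL| = √((5)² + (12)²) = √169 = 13
|LM| = √((7)² + (24)²) = √625 = 25
|MJ| = √((-3)² + (4)²) = √25 = 5
Perimeter = 41 + 13 + 25 + 5 = 84.

84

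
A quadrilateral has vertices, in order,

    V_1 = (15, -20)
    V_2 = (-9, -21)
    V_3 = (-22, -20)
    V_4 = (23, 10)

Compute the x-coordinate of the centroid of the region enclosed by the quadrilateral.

Apply Gauss's area formula. First the cross-terms c_i = x_i·y_{i+1} − x_{i+1}·y_i:
  -495, -282, 240, -610  ⇒  2A = -1147, A = -573.5.
Then Σ (x_i + x_{i+1})·c_i = -17168, so x̄ = -17168 / (6·(-573.5)) = 464/93.

464/93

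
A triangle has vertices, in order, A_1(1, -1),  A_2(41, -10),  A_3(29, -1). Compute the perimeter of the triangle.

84

|A_1A_2| = √((40)² + (-9)²) = √1681 = 41
|A_2A_3| = √((-12)² + (9)²) = √225 = 15
|A_3A_1| = √((-28)² + (0)²) = √784 = 28
Perimeter = 41 + 15 + 28 = 84.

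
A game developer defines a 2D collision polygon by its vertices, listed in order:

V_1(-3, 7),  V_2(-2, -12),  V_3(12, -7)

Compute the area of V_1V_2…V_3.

Σ = (50) + (158) + (63) = 271
Area = |Σ|/2 = 135.5.

135.5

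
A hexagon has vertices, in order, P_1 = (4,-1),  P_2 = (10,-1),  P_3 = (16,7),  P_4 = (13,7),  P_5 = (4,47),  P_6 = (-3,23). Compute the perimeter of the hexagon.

110

|P_1P_2| = √((6)² + (0)²) = √36 = 6
|P_2P_3| = √((6)² + (8)²) = √100 = 10
|P_3P_4| = √((-3)² + (0)²) = √9 = 3
|P_4P_5| = √((-9)² + (40)²) = √1681 = 41
|P_5P_6| = √((-7)² + (-24)²) = √625 = 25
|P_6P_1| = √((7)² + (-24)²) = √625 = 25
Perimeter = 6 + 10 + 3 + 41 + 25 + 25 = 110.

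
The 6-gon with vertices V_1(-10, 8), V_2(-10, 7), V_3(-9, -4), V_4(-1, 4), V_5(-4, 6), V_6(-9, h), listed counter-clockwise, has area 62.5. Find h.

Write out the shoelace sum; only the two edges meeting at V_6 involve h:
2·Area = [((-4)·h − (-9)·6) + ((-9)·8 − (-10)·h)] + 83
       = 6·h + 65 = 125
⇒ h = 10.

10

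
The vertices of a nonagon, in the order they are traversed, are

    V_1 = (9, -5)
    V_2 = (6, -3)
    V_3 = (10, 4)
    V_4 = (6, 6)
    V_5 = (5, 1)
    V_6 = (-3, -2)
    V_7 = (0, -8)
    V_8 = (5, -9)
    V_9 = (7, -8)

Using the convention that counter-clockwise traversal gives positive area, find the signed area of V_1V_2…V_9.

93

Apply the shoelace formula: 2A = Σ (x_i·y_{i+1} − x_{i+1}·y_i), indices taken mod 9.
Σ = (3) + (54) + (36) + (-24) + (-7) + (24) + (40) + (23) + (37) = 186
Signed area = Σ/2 = 93 (positive ⇒ counter-clockwise traversal).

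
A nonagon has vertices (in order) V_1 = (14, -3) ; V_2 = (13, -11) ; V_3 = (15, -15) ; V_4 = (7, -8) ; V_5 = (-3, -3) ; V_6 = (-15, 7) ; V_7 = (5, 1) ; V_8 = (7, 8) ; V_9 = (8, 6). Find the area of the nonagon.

209

Cross-terms: -115, -30, -15, -45, -66, -50, 33, -22, -108  ⇒  Σ = -418
Area = |Σ|/2 = 209.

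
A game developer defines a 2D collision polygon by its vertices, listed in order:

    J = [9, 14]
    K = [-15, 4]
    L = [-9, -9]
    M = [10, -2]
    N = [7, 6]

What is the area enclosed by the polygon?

Apply the shoelace (surveyor's) formula: 2A = Σ (x_i·y_{i+1} − x_{i+1}·y_i), indices taken mod 5.
Cross-terms: 246, 171, 108, 74, 44  ⇒  Σ = 643
Area = |Σ|/2 = 321.5.

321.5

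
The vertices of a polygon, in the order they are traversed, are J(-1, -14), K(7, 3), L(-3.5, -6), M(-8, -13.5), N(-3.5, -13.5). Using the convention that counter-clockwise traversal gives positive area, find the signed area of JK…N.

Apply Gauss's area formula: 2A = Σ (x_i·y_{i+1} − x_{i+1}·y_i), indices taken mod 5.
Σ = (95) + (-31.5) + (-0.75) + (60.75) + (35.5) = 159
Signed area = Σ/2 = 79.5 (positive ⇒ counter-clockwise traversal).

79.5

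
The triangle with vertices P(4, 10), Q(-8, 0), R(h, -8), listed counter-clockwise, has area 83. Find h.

Write out the shoelace sum; only the two edges meeting at R involve h:
2·Area = [((-8)·(-8) − h·0) + (h·10 − 4·(-8))] + 80
       = 10·h + 176 = 166
⇒ h = -1.

-1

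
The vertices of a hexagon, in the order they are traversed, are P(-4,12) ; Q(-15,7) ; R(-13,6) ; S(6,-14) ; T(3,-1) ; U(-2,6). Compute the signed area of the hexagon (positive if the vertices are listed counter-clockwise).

175.5

Σ = (152) + (1) + (146) + (36) + (16) + (0) = 351
Signed area = Σ/2 = 175.5 (positive ⇒ counter-clockwise traversal).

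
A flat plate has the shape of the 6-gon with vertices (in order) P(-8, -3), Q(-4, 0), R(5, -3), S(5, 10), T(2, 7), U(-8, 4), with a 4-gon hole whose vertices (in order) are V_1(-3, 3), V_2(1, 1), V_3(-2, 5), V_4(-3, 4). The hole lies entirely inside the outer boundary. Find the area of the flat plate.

94.5

Outer boundary:
Cross-terms: -12, 12, 65, 15, 64, 56  ⇒  Σ = 200
Area = |Σ|/2 = 100.
Hole:
Apply the shoelace formula: 2A = Σ (x_i·y_{i+1} − x_{i+1}·y_i), indices taken mod 4.
Σ = (-6) + (7) + (7) + (3) = 11
Area = |Σ|/2 = 5.5.
Net area = 100 − 5.5 = 94.5.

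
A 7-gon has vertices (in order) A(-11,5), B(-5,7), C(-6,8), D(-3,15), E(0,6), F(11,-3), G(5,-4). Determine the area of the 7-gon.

Σ = (-52) + (2) + (-66) + (-18) + (-66) + (-29) + (-19) = -248
Area = |Σ|/2 = 124.

124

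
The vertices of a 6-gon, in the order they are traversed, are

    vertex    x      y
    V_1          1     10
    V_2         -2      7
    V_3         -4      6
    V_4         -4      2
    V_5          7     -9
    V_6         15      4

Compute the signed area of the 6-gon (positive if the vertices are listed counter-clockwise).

195

Apply the shoelace (surveyor's) formula: 2A = Σ (x_i·y_{i+1} − x_{i+1}·y_i), indices taken mod 6.
Σ = (27) + (16) + (16) + (22) + (163) + (146) = 390
Signed area = Σ/2 = 195 (positive ⇒ counter-clockwise traversal).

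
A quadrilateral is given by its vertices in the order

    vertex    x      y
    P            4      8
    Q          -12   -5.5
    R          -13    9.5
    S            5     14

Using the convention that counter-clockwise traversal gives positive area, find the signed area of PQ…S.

-178.5

Apply the surveyor's formula: 2A = Σ (x_i·y_{i+1} − x_{i+1}·y_i), indices taken mod 4.
Σ = (74) + (-185.5) + (-229.5) + (-16) = -357
Signed area = Σ/2 = -178.5 (negative ⇒ clockwise traversal).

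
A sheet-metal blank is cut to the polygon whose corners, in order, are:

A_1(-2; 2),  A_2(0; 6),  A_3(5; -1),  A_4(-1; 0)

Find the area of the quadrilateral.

Apply the surveyor's formula: 2A = Σ (x_i·y_{i+1} − x_{i+1}·y_i), indices taken mod 4.
Σ = (-12) + (-30) + (-1) + (-2) = -45
Area = |Σ|/2 = 22.5.

22.5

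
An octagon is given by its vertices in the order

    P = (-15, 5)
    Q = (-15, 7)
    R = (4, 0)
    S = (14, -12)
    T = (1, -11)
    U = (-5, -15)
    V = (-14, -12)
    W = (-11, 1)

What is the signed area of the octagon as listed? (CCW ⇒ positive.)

Apply Gauss's area formula: 2A = Σ (x_i·y_{i+1} − x_{i+1}·y_i), indices taken mod 8.
Σ = (-30) + (-28) + (-48) + (-142) + (-70) + (-150) + (-146) + (-40) = -654
Signed area = Σ/2 = -327 (negative ⇒ clockwise traversal).

-327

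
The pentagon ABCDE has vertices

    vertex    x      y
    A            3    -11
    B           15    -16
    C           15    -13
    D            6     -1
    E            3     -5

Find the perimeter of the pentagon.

42

|AB| = √((12)² + (-5)²) = √169 = 13
|BC| = √((0)² + (3)²) = √9 = 3
|CD| = √((-9)² + (12)²) = √225 = 15
|DE| = √((-3)² + (-4)²) = √25 = 5
|EA| = √((0)² + (-6)²) = √36 = 6
Perimeter = 13 + 3 + 15 + 5 + 6 = 42.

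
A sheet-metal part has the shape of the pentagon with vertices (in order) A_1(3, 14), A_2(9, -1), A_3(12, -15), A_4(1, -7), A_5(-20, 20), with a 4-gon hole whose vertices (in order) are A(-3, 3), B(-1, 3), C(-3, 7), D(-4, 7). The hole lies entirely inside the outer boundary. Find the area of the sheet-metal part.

384.5

Outer boundary:
Cross-terms: -129, -123, -69, -120, -340  ⇒  Σ = -781
Area = |Σ|/2 = 390.5.
Hole:
Σ = (-6) + (2) + (7) + (9) = 12
Area = |Σ|/2 = 6.
Net area = 390.5 − 6 = 384.5.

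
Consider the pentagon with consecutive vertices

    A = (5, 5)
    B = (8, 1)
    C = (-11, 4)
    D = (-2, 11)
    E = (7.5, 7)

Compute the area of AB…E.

99.5

Apply the shoelace formula: 2A = Σ (x_i·y_{i+1} − x_{i+1}·y_i), indices taken mod 5.
A→B: (5)(1) − (8)(5) = -35
B→C: (8)(4) − (-11)(1) = 43
C→D: (-11)(11) − (-2)(4) = -113
D→E: (-2)(7) − (7.5)(11) = -96.5
E→A: (7.5)(5) − (5)(7) = 2.5
Σ = -199
Area = |Σ|/2 = 99.5.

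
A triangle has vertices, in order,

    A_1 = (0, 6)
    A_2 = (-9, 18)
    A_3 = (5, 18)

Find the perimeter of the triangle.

42

|A_1A_2| = √((-9)² + (12)²) = √225 = 15
|A_2A_3| = √((14)² + (0)²) = √196 = 14
|A_3A_1| = √((-5)² + (-12)²) = √169 = 13
Perimeter = 15 + 14 + 13 = 42.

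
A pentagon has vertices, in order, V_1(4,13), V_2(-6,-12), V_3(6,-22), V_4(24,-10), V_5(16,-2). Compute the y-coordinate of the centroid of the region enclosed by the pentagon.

Apply Gauss's area formula. First the cross-terms c_i = x_i·y_{i+1} − x_{i+1}·y_i:
  30, 204, 468, 112, 216  ⇒  2A = 1030, A = 515.
Then Σ (y_i + y_{i+1})·c_i = -20850, so ȳ = -20850 / (6·515) = -695/103.

-695/103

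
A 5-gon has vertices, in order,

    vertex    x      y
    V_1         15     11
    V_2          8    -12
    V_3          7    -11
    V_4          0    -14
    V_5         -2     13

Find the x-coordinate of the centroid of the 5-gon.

Apply the shoelace (surveyor's) formula. First the cross-terms c_i = x_i·y_{i+1} − x_{i+1}·y_i:
  -268, -4, -98, -28, -217  ⇒  2A = -615, A = -307.5.
Then Σ (x_i + x_{i+1})·c_i = -9675, so x̄ = -9675 / (6·(-307.5)) = 215/41.

215/41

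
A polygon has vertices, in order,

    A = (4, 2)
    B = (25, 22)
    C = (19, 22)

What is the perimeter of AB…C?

60

|AB| = √((21)² + (20)²) = √841 = 29
|BC| = √((-6)² + (0)²) = √36 = 6
|CA| = √((-15)² + (-20)²) = √625 = 25
Perimeter = 29 + 6 + 25 = 60.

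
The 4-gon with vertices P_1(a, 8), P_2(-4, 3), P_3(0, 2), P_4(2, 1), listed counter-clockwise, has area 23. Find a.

The doubled signed area Σ (x_i y_{i+1} − x_{i+1} y_i) is linear in a.
With a=0 it equals 36; the coefficient of a is 2 (from the two edges through P_1).
So 2·a + 36 = 2·23 = 46 ⇒ a = 5.

5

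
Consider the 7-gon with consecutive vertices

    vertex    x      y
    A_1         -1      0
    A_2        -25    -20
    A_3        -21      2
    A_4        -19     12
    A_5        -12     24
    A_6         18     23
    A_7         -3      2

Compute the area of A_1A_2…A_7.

788.5

Apply Gauss's area formula: 2A = Σ (x_i·y_{i+1} − x_{i+1}·y_i), indices taken mod 7.
Σ = (20) + (-470) + (-214) + (-312) + (-708) + (105) + (2) = -1577
Area = |Σ|/2 = 788.5.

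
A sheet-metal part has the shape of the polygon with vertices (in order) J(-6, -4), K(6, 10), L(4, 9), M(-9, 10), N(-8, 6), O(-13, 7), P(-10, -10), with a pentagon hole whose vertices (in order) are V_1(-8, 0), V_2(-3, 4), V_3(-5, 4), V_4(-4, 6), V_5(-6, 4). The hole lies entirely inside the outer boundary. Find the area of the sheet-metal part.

Outer boundary:
Cross-terms: -36, 14, 121, 26, 22, 200, -20  ⇒  Σ = 327
Area = |Σ|/2 = 163.5.
Hole:
Apply the shoelace (surveyor's) formula: 2A = Σ (x_i·y_{i+1} − x_{i+1}·y_i), indices taken mod 5.
V_1→V_2: (-8)(4) − (-3)(0) = -32
V_2→V_3: (-3)(4) − (-5)(4) = 8
V_3→V_4: (-5)(6) − (-4)(4) = -14
V_4→V_5: (-4)(4) − (-6)(6) = 20
V_5→V_1: (-6)(0) − (-8)(4) = 32
Σ = 14
Area = |Σ|/2 = 7.
Net area = 163.5 − 7 = 156.5.

156.5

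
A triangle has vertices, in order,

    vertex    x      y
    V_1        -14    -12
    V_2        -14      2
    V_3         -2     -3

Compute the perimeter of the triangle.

42

|V_1V_2| = √((0)² + (14)²) = √196 = 14
|V_2V_3| = √((12)² + (-5)²) = √169 = 13
|V_3V_1| = √((-12)² + (-9)²) = √225 = 15
Perimeter = 14 + 13 + 15 = 42.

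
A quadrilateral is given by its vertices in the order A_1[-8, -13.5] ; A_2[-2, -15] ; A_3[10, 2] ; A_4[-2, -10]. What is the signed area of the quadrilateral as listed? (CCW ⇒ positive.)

Apply the shoelace formula: 2A = Σ (x_i·y_{i+1} − x_{i+1}·y_i), indices taken mod 4.
Σ = (93) + (146) + (-96) + (-53) = 90
Signed area = Σ/2 = 45 (positive ⇒ counter-clockwise traversal).

45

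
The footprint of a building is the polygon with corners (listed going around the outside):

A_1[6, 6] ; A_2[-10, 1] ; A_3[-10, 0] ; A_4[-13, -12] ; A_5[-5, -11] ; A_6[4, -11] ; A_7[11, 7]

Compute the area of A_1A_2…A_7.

275.5

Apply Gauss's area formula: 2A = Σ (x_i·y_{i+1} − x_{i+1}·y_i), indices taken mod 7.
A_1→A_2: (6)(1) − (-10)(6) = 66
A_2→A_3: (-10)(0) − (-10)(1) = 10
A_3→A_4: (-10)(-12) − (-13)(0) = 120
A_4→A_5: (-13)(-11) − (-5)(-12) = 83
A_5→A_6: (-5)(-11) − (4)(-11) = 99
A_6→A_7: (4)(7) − (11)(-11) = 149
A_7→A_1: (11)(6) − (6)(7) = 24
Σ = 551
Area = |Σ|/2 = 275.5.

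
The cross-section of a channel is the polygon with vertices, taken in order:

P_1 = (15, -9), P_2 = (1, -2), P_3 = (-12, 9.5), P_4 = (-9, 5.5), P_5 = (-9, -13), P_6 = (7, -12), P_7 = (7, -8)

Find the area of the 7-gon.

P_1→P_2: (15)(-2) − (1)(-9) = -21
P_2→P_3: (1)(9.5) − (-12)(-2) = -14.5
P_3→P_4: (-12)(5.5) − (-9)(9.5) = 19.5
P_4→P_5: (-9)(-13) − (-9)(5.5) = 166.5
P_5→P_6: (-9)(-12) − (7)(-13) = 199
P_6→P_7: (7)(-8) − (7)(-12) = 28
P_7→P_1: (7)(-9) − (15)(-8) = 57
Σ = 434.5
Area = |Σ|/2 = 217.25.

217.25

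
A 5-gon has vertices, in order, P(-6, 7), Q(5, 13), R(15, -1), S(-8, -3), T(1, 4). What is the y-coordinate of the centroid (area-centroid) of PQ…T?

1034/273

Apply Gauss's area formula. First the cross-terms c_i = x_i·y_{i+1} − x_{i+1}·y_i:
  -113, -200, -53, -29, 31  ⇒  2A = -364, A = -182.
Then Σ (y_i + y_{i+1})·c_i = -4136, so ȳ = -4136 / (6·(-182)) = 1034/273.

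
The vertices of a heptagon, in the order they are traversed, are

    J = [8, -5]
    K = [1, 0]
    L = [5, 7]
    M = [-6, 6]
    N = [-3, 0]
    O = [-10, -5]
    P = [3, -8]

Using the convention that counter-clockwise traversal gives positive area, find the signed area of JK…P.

Apply the surveyor's formula: 2A = Σ (x_i·y_{i+1} − x_{i+1}·y_i), indices taken mod 7.
Σ = (5) + (7) + (72) + (18) + (15) + (95) + (49) = 261
Signed area = Σ/2 = 130.5 (positive ⇒ counter-clockwise traversal).

130.5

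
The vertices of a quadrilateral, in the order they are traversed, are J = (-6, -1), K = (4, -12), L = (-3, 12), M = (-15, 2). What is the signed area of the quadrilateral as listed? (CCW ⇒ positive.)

Cross-terms: 76, 12, 174, 27  ⇒  Σ = 289
Signed area = Σ/2 = 144.5 (positive ⇒ counter-clockwise traversal).

144.5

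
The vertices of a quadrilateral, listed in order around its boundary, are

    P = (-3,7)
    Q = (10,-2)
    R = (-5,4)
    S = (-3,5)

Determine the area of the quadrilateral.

Apply the surveyor's formula: 2A = Σ (x_i·y_{i+1} − x_{i+1}·y_i), indices taken mod 4.
Σ = (-64) + (30) + (-13) + (-6) = -53
Area = |Σ|/2 = 26.5.

26.5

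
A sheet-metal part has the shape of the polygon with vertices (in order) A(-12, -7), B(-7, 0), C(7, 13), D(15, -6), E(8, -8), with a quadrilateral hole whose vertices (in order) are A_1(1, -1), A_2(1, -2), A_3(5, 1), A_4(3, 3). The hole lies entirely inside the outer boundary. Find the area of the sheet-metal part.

292.5

Outer boundary:
Apply the shoelace (surveyor's) formula: 2A = Σ (x_i·y_{i+1} − x_{i+1}·y_i), indices taken mod 5.
Σ = (-49) + (-91) + (-237) + (-72) + (-152) = -601
Area = |Σ|/2 = 300.5.
Hole:
Cross-terms: -1, 11, 12, -6  ⇒  Σ = 16
Area = |Σ|/2 = 8.
Net area = 300.5 − 8 = 292.5.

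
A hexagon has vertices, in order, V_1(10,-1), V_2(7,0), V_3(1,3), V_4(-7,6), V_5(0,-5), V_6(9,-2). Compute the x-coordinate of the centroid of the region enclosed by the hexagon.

Apply the shoelace (surveyor's) formula. First the cross-terms c_i = x_i·y_{i+1} − x_{i+1}·y_i:
  7, 21, 27, 35, 45, 11  ⇒  2A = 146, A = 73.
Then Σ (x_i + x_{i+1})·c_i = 494, so x̄ = 494 / (6·73) = 247/219.

247/219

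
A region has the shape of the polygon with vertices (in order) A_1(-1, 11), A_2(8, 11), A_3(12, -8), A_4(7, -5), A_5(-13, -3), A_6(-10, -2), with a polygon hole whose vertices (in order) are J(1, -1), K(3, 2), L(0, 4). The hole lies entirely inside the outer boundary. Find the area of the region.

244

Outer boundary:
Apply the surveyor's formula: 2A = Σ (x_i·y_{i+1} − x_{i+1}·y_i), indices taken mod 6.
Σ = (-99) + (-196) + (-4) + (-86) + (-4) + (-112) = -501
Area = |Σ|/2 = 250.5.
Hole:
Apply the shoelace (surveyor's) formula: 2A = Σ (x_i·y_{i+1} − x_{i+1}·y_i), indices taken mod 3.
Σ = (5) + (12) + (-4) = 13
Area = |Σ|/2 = 6.5.
Net area = 250.5 − 6.5 = 244.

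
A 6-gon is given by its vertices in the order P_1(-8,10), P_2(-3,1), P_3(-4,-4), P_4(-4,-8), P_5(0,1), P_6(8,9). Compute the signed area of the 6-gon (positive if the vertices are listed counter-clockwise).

97

Apply Gauss's area formula: 2A = Σ (x_i·y_{i+1} − x_{i+1}·y_i), indices taken mod 6.
P_1→P_2: (-8)(1) − (-3)(10) = 22
P_2→P_3: (-3)(-4) − (-4)(1) = 16
P_3→P_4: (-4)(-8) − (-4)(-4) = 16
P_4→P_5: (-4)(1) − (0)(-8) = -4
P_5→P_6: (0)(9) − (8)(1) = -8
P_6→P_1: (8)(10) − (-8)(9) = 152
Σ = 194
Signed area = Σ/2 = 97 (positive ⇒ counter-clockwise traversal).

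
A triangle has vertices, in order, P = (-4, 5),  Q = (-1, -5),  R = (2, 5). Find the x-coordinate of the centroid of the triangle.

Apply the shoelace formula. First the cross-terms c_i = x_i·y_{i+1} − x_{i+1}·y_i:
  25, 5, 30  ⇒  2A = 60, A = 30.
Then Σ (x_i + x_{i+1})·c_i = -180, so x̄ = -180 / (6·30) = -1.

-1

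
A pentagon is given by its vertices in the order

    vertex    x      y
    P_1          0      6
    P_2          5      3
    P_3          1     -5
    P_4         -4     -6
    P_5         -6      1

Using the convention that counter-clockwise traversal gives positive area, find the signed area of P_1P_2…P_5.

Apply Gauss's area formula: 2A = Σ (x_i·y_{i+1} − x_{i+1}·y_i), indices taken mod 5.
P_1→P_2: (0)(3) − (5)(6) = -30
P_2→P_3: (5)(-5) − (1)(3) = -28
P_3→P_4: (1)(-6) − (-4)(-5) = -26
P_4→P_5: (-4)(1) − (-6)(-6) = -40
P_5→P_1: (-6)(6) − (0)(1) = -36
Σ = -160
Signed area = Σ/2 = -80 (negative ⇒ clockwise traversal).

-80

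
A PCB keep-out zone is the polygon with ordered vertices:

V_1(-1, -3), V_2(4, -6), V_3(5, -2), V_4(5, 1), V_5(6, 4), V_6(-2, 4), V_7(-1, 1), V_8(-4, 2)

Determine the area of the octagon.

Apply the shoelace (surveyor's) formula: 2A = Σ (x_i·y_{i+1} − x_{i+1}·y_i), indices taken mod 8.
Cross-terms: 18, 22, 15, 14, 32, 2, 2, 14  ⇒  Σ = 119
Area = |Σ|/2 = 59.5.

59.5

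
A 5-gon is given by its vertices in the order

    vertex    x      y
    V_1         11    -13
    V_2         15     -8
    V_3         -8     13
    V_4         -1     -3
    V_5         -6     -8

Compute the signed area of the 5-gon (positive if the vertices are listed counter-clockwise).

Σ = (107) + (131) + (37) + (-10) + (166) = 431
Signed area = Σ/2 = 215.5 (positive ⇒ counter-clockwise traversal).

215.5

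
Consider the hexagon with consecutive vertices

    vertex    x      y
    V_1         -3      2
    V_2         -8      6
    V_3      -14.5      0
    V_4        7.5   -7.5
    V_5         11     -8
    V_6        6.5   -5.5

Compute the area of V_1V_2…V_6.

Σ = (-2) + (87) + (108.75) + (22.5) + (-8.5) + (-3.5) = 204.25
Area = |Σ|/2 = 102.125.

102.125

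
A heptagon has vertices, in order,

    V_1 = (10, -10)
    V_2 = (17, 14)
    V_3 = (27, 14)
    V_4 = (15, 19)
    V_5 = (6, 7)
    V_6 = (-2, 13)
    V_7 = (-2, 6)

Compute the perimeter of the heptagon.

100

|V_1V_2| = √((7)² + (24)²) = √625 = 25
|V_2V_3| = √((10)² + (0)²) = √100 = 10
|V_3V_4| = √((-12)² + (5)²) = √169 = 13
|V_4V_5| = √((-9)² + (-12)²) = √225 = 15
|V_5V_6| = √((-8)² + (6)²) = √100 = 10
|V_6V_7| = √((0)² + (-7)²) = √49 = 7
|V_7V_1| = √((12)² + (-16)²) = √400 = 20
Perimeter = 25 + 10 + 13 + 15 + 10 + 7 + 20 = 100.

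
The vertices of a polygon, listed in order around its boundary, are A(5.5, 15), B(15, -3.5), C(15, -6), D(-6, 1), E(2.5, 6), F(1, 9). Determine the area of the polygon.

Apply the shoelace formula: 2A = Σ (x_i·y_{i+1} − x_{i+1}·y_i), indices taken mod 6.
Σ = (-244.25) + (-37.5) + (-21) + (-38.5) + (16.5) + (-34.5) = -359.25
Area = |Σ|/2 = 179.625.

179.625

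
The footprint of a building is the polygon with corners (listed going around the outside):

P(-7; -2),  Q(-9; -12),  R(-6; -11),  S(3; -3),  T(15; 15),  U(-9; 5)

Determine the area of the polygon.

248.5

Apply the shoelace (surveyor's) formula: 2A = Σ (x_i·y_{i+1} − x_{i+1}·y_i), indices taken mod 6.
Cross-terms: 66, 27, 51, 90, 210, 53  ⇒  Σ = 497
Area = |Σ|/2 = 248.5.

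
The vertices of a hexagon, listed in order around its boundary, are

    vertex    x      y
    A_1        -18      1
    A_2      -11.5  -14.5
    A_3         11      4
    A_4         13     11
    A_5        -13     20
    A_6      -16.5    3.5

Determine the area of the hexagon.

594.5

Apply the shoelace (surveyor's) formula: 2A = Σ (x_i·y_{i+1} − x_{i+1}·y_i), indices taken mod 6.
A_1→A_2: (-18)(-14.5) − (-11.5)(1) = 272.5
A_2→A_3: (-11.5)(4) − (11)(-14.5) = 113.5
A_3→A_4: (11)(11) − (13)(4) = 69
A_4→A_5: (13)(20) − (-13)(11) = 403
A_5→A_6: (-13)(3.5) − (-16.5)(20) = 284.5
A_6→A_1: (-16.5)(1) − (-18)(3.5) = 46.5
Σ = 1189
Area = |Σ|/2 = 594.5.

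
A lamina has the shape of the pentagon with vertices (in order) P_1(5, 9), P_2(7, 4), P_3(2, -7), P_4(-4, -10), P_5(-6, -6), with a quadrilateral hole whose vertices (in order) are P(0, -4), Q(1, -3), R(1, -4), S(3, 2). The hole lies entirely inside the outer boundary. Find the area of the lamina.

101.5

Outer boundary:
Apply the surveyor's formula: 2A = Σ (x_i·y_{i+1} − x_{i+1}·y_i), indices taken mod 5.
Σ = (-43) + (-57) + (-48) + (-36) + (-24) = -208
Area = |Σ|/2 = 104.
Hole:
Apply Gauss's area formula: 2A = Σ (x_i·y_{i+1} − x_{i+1}·y_i), indices taken mod 4.
P→Q: (0)(-3) − (1)(-4) = 4
Q→R: (1)(-4) − (1)(-3) = -1
R→S: (1)(2) − (3)(-4) = 14
S→P: (3)(-4) − (0)(2) = -12
Σ = 5
Area = |Σ|/2 = 2.5.
Net area = 104 − 2.5 = 101.5.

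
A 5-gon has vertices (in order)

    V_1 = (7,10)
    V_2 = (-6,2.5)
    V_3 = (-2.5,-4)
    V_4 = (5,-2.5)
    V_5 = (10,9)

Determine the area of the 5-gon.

Apply the shoelace (surveyor's) formula: 2A = Σ (x_i·y_{i+1} − x_{i+1}·y_i), indices taken mod 5.
V_1→V_2: (7)(2.5) − (-6)(10) = 77.5
V_2→V_3: (-6)(-4) − (-2.5)(2.5) = 30.25
V_3→V_4: (-2.5)(-2.5) − (5)(-4) = 26.25
V_4→V_5: (5)(9) − (10)(-2.5) = 70
V_5→V_1: (10)(10) − (7)(9) = 37
Σ = 241
Area = |Σ|/2 = 120.5.

120.5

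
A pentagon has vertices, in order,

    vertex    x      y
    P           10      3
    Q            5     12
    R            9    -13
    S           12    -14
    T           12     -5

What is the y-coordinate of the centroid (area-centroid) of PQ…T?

-643/234

Apply the surveyor's formula. First the cross-terms c_i = x_i·y_{i+1} − x_{i+1}·y_i:
  105, -173, 30, 108, 86  ⇒  2A = 156, A = 78.
Then Σ (y_i + y_{i+1})·c_i = -1286, so ȳ = -1286 / (6·78) = -643/234.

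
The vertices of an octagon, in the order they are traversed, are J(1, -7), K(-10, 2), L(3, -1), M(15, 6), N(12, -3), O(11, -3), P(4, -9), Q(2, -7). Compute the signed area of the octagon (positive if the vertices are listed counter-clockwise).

Cross-terms: -68, 4, 33, -117, -3, -87, -10, -7  ⇒  Σ = -255
Signed area = Σ/2 = -127.5 (negative ⇒ clockwise traversal).

-127.5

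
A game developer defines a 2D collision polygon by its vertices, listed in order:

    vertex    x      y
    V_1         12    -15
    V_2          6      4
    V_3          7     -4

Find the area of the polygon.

Apply the shoelace (surveyor's) formula: 2A = Σ (x_i·y_{i+1} − x_{i+1}·y_i), indices taken mod 3.
Σ = (138) + (-52) + (-57) = 29
Area = |Σ|/2 = 14.5.

14.5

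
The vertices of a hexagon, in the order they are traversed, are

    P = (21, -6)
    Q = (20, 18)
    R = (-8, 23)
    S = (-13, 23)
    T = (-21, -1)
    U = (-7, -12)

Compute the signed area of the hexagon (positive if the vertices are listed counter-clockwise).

1126

Apply the shoelace formula: 2A = Σ (x_i·y_{i+1} − x_{i+1}·y_i), indices taken mod 6.
Σ = (498) + (604) + (115) + (496) + (245) + (294) = 2252
Signed area = Σ/2 = 1126 (positive ⇒ counter-clockwise traversal).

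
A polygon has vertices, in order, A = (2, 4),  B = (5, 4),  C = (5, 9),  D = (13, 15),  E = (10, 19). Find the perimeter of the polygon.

40

|AB| = √((3)² + (0)²) = √9 = 3
|BC| = √((0)² + (5)²) = √25 = 5
|CD| = √((8)² + (6)²) = √100 = 10
|DE| = √((-3)² + (4)²) = √25 = 5
|EA| = √((-8)² + (-15)²) = √289 = 17
Perimeter = 3 + 5 + 10 + 5 + 17 = 40.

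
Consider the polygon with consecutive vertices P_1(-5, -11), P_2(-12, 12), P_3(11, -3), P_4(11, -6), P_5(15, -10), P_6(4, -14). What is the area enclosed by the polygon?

312.5

Apply the shoelace (surveyor's) formula: 2A = Σ (x_i·y_{i+1} − x_{i+1}·y_i), indices taken mod 6.
P_1→P_2: (-5)(12) − (-12)(-11) = -192
P_2→P_3: (-12)(-3) − (11)(12) = -96
P_3→P_4: (11)(-6) − (11)(-3) = -33
P_4→P_5: (11)(-10) − (15)(-6) = -20
P_5→P_6: (15)(-14) − (4)(-10) = -170
P_6→P_1: (4)(-11) − (-5)(-14) = -114
Σ = -625
Area = |Σ|/2 = 312.5.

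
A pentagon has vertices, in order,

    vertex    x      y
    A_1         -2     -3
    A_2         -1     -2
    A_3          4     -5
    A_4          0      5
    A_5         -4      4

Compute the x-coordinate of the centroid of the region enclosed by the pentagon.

Apply the shoelace (surveyor's) formula. First the cross-terms c_i = x_i·y_{i+1} − x_{i+1}·y_i:
  1, 13, 20, 20, 20  ⇒  2A = 74, A = 37.
Then Σ (x_i + x_{i+1})·c_i = -84, so x̄ = -84 / (6·37) = -14/37.

-14/37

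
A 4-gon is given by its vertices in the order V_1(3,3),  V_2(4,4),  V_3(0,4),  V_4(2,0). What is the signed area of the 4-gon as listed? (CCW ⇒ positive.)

7

Apply the shoelace (surveyor's) formula: 2A = Σ (x_i·y_{i+1} − x_{i+1}·y_i), indices taken mod 4.
V_1→V_2: (3)(4) − (4)(3) = 0
V_2→V_3: (4)(4) − (0)(4) = 16
V_3→V_4: (0)(0) − (2)(4) = -8
V_4→V_1: (2)(3) − (3)(0) = 6
Σ = 14
Signed area = Σ/2 = 7 (positive ⇒ counter-clockwise traversal).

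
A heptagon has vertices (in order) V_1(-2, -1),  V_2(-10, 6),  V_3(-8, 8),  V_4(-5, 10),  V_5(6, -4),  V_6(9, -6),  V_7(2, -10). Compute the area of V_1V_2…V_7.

Apply Gauss's area formula: 2A = Σ (x_i·y_{i+1} − x_{i+1}·y_i), indices taken mod 7.
V_1→V_2: (-2)(6) − (-10)(-1) = -22
V_2→V_3: (-10)(8) − (-8)(6) = -32
V_3→V_4: (-8)(10) − (-5)(8) = -40
V_4→V_5: (-5)(-4) − (6)(10) = -40
V_5→V_6: (6)(-6) − (9)(-4) = 0
V_6→V_7: (9)(-10) − (2)(-6) = -78
V_7→V_1: (2)(-1) − (-2)(-10) = -22
Σ = -234
Area = |Σ|/2 = 117.

117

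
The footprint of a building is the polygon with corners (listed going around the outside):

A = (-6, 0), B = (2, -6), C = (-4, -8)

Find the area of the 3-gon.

Apply the shoelace formula: 2A = Σ (x_i·y_{i+1} − x_{i+1}·y_i), indices taken mod 3.
Cross-terms: 36, -40, -48  ⇒  Σ = -52
Area = |Σ|/2 = 26.

26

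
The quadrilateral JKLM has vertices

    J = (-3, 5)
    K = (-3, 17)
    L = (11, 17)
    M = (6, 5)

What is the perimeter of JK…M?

48

|JK| = √((0)² + (12)²) = √144 = 12
|KL| = √((14)² + (0)²) = √196 = 14
|LM| = √((-5)² + (-12)²) = √169 = 13
|MJ| = √((-9)² + (0)²) = √81 = 9
Perimeter = 12 + 14 + 13 + 9 = 48.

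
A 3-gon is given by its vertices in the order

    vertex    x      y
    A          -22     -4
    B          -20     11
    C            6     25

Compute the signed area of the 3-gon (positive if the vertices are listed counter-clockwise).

-181

Σ = (-322) + (-566) + (526) = -362
Signed area = Σ/2 = -181 (negative ⇒ clockwise traversal).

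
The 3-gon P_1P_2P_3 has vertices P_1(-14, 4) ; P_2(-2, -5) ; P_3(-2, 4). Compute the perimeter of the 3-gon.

36

|P_1P_2| = √((12)² + (-9)²) = √225 = 15
|P_2P_3| = √((0)² + (9)²) = √81 = 9
|P_3P_1| = √((-12)² + (0)²) = √144 = 12
Perimeter = 15 + 9 + 12 = 36.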